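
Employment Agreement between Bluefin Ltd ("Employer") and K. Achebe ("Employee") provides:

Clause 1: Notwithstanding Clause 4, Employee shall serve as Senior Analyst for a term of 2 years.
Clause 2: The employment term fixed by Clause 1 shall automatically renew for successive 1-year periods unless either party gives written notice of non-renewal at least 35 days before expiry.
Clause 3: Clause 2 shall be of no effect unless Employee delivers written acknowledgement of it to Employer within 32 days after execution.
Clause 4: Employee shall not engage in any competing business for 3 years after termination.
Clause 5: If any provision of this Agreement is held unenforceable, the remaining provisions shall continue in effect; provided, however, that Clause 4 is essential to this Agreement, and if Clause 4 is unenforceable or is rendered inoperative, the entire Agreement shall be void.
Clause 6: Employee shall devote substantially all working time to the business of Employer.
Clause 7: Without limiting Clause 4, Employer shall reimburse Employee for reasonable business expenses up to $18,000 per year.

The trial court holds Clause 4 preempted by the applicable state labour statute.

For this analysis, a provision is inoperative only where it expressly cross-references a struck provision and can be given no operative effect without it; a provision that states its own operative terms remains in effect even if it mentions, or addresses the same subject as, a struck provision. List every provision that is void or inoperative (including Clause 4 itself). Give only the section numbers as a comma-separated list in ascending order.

1, 2, 3, 4, 5, 6, 7

Clause 4 is struck. Nothing else in the Agreement is defined by reference to Clause 4. Clause 5 makes Clause 4 an essential term, and Clause 4 is the provision held invalid; under Clause 5, the entire Agreement is therefore void. No provision of the Agreement survives.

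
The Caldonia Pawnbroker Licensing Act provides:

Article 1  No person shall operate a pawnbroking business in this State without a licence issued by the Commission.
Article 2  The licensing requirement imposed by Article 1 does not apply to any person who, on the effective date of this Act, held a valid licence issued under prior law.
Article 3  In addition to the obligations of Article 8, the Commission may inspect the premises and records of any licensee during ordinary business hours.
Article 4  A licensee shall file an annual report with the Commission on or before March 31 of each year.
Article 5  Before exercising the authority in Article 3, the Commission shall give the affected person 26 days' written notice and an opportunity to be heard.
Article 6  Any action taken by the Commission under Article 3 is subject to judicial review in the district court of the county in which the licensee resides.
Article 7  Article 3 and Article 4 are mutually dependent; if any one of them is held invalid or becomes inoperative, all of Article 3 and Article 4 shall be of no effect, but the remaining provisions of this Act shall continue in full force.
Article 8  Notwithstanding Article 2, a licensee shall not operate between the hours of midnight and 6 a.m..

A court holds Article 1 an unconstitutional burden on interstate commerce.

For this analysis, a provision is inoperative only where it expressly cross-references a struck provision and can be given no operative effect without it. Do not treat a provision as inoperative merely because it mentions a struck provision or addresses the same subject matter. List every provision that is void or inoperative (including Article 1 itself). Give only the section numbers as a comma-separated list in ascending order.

Article 1 is struck. Article 2 merely fixes the grandfather exemption from Article 1; with Article 1 gone it has nothing to operate on and falls away. Article 8 mentions Article 2 but its own obligation stands independently of Article 2, so Article 8 is not affected. Article 7 ties Article 3 and Article 4 together, but none of those is affected here; the remaining provisions continue in force under Article 7. That leaves Article 3, Article 4, Article 5, Article 6, Article 7, and Article 8 in effect.

1, 2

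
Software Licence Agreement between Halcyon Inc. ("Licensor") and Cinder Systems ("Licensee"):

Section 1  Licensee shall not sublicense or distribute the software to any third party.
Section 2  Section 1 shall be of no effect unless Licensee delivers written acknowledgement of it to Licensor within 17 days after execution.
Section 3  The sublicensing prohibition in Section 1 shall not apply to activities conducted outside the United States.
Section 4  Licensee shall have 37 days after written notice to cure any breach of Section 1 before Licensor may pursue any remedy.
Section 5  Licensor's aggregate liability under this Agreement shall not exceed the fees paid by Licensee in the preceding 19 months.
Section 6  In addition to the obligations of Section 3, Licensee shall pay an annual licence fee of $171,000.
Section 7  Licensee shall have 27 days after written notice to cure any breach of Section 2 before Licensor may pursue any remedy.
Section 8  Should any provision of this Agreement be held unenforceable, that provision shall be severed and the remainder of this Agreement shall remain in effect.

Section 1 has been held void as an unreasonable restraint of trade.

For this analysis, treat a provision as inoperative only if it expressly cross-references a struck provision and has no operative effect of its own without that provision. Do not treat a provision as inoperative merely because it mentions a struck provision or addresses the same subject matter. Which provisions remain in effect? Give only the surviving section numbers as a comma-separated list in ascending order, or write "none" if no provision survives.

Section 1 is struck. Section 2 has no operative effect of its own apart from Section 1 and is therefore inoperative. Section 3 has no operative effect of its own apart from Section 1 and is therefore inoperative. Section 4 merely fixes the cure period for breach of Section 1; with Section 1 gone it has nothing to operate on and falls away. Section 7 operates only by reference to Section 2, so it falls with Section 2. Although Section 6 refers to Section 3, its operative terms do not depend on Section 3, so it remains in effect. Section 8 is a severability clause and preserves every provision that can still be given independent effect. The provisions still in force are Section 5, Section 6, and Section 8.

5, 6, 8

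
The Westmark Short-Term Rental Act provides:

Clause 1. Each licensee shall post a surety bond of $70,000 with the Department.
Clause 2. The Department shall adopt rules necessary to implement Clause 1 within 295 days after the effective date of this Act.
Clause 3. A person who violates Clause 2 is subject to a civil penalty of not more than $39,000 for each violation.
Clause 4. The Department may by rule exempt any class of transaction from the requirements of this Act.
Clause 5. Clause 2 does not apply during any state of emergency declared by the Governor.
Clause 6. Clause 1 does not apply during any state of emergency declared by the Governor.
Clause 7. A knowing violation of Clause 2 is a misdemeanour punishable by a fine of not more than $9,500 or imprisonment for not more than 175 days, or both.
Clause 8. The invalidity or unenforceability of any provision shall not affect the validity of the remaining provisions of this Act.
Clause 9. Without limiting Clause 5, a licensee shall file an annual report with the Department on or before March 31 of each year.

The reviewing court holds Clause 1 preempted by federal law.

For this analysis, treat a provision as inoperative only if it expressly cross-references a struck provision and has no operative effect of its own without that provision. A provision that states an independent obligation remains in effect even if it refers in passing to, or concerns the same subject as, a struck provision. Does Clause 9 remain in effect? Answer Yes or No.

Clause 1 is struck. The only function of Clause 2 is the rulemaking mandate for Clause 1, so it cannot stand once Clause 1 is removed. The only function of Clause 6 is the emergency suspension of Clause 1, so it cannot stand once Clause 1 is removed. Clause 3 operates only by reference to Clause 2, so it falls with Clause 2. The only function of Clause 5 is the emergency suspension of Clause 2, so it cannot stand once Clause 2 is removed. Clause 7 has no operative effect of its own apart from Clause 2 and is therefore inoperative. Although Clause 9 refers to Clause 5, its operative terms do not depend on Clause 5, so it remains in effect. Clause 8 is a severability clause and preserves every provision that can still be given independent effect. Clause 4, Clause 8, and Clause 9 remain in effect. Clause 9 is among the surviving provisions, so the answer is yes.

Yes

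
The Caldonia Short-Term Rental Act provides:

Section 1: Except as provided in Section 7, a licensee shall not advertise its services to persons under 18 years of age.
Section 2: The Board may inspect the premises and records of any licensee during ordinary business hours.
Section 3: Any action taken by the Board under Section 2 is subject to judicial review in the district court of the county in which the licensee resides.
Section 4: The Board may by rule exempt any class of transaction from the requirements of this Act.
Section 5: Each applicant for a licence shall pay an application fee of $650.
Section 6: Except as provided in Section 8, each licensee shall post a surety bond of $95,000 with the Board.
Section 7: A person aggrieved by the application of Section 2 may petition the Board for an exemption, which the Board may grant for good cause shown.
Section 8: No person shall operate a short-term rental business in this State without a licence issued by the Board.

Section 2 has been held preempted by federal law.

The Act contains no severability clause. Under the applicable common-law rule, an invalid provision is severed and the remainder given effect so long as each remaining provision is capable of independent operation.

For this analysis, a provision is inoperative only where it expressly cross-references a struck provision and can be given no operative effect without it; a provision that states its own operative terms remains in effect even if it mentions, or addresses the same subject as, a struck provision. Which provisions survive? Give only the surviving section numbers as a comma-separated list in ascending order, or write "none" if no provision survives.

Section 2 is struck. Section 3 operates only by reference to Section 2, so it falls with Section 2. Section 7 merely fixes the exemption procedure for Section 2; with Section 2 gone it has nothing to operate on and falls away. Section 1 mentions Section 7 but its own obligation stands independently of Section 7, so Section 1 is not affected. Under the stated default rule, only provisions that cannot operate independently fall away; the rest are enforced. That leaves Section 1, Section 4, Section 5, Section 6, and Section 8 in effect.

1, 4, 5, 6, 8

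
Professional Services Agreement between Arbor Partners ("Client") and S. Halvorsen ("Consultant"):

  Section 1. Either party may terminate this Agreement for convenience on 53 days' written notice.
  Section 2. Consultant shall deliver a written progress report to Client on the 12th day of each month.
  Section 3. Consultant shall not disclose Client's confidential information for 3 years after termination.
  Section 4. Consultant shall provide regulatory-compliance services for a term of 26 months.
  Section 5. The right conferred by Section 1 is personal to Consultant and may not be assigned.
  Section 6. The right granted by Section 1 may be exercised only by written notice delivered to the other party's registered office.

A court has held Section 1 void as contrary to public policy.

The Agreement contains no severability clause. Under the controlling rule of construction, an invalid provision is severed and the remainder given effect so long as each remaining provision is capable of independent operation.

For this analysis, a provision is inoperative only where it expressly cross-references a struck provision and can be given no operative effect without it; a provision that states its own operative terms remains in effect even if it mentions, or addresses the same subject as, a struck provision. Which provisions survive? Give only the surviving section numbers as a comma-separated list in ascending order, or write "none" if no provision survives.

2, 3, 4

Section 1 is struck. Section 5 has no operative effect of its own apart from Section 1 and is therefore inoperative. Section 6 operates only by reference to Section 1, so it falls with Section 1. Under the stated default rule, only provisions that cannot operate independently fall away; the rest are enforced. The provisions still in force are Section 2, Section 3, and Section 4.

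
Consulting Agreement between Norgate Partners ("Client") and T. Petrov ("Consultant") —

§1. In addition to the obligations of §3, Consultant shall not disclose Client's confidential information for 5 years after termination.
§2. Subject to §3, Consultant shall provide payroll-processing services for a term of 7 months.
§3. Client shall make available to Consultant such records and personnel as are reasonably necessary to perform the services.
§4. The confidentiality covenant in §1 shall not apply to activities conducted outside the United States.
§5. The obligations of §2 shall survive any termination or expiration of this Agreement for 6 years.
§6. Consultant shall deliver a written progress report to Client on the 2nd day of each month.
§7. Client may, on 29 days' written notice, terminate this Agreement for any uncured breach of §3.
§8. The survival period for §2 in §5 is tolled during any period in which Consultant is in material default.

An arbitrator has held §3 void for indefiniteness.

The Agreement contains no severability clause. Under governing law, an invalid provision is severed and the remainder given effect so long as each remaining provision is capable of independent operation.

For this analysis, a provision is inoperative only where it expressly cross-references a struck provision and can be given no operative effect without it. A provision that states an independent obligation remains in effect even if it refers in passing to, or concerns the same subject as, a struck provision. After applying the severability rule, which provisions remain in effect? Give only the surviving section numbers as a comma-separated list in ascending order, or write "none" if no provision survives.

1, 2, 4, 5, 6, 8

§3 is struck. §7 has no operative effect of its own apart from §3 and is therefore inoperative. §1 mentions §3 but its own obligation stands independently of §3, so §1 is not affected. §2 mentions §3 but its own obligation stands independently of §3, so §2 is not affected. With no severability clause, the stated default rule severs what cannot stand and enforces each remaining provision that can operate on its own. That leaves §1, §2, §4, §5, §6, and §8 in effect.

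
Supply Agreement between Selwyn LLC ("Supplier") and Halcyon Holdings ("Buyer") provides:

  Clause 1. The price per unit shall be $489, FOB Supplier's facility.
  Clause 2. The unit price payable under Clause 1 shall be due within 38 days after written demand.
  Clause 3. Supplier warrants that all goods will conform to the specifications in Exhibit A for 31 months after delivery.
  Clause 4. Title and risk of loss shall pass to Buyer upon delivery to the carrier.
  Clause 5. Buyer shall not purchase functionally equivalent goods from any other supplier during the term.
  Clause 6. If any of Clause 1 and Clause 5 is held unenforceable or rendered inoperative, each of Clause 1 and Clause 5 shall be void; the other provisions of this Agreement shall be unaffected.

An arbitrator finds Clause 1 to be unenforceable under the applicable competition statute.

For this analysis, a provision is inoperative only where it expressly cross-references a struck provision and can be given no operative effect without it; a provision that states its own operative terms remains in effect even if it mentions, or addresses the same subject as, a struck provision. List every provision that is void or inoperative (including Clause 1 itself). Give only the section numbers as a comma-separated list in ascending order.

1, 2, 5

Clause 1 is struck. Clause 2 does nothing except set the payment deadline for the unit price by reference to Clause 1; with Clause 1 gone it has no independent effect and is inoperative. Clause 6 declares Clause 1 and Clause 5 mutually dependent; since one of them has fallen, all of them are of no effect. That brings down Clause 5 as well. The remainder continues in force under Clause 6. That leaves Clause 3, Clause 4, and Clause 6 in effect.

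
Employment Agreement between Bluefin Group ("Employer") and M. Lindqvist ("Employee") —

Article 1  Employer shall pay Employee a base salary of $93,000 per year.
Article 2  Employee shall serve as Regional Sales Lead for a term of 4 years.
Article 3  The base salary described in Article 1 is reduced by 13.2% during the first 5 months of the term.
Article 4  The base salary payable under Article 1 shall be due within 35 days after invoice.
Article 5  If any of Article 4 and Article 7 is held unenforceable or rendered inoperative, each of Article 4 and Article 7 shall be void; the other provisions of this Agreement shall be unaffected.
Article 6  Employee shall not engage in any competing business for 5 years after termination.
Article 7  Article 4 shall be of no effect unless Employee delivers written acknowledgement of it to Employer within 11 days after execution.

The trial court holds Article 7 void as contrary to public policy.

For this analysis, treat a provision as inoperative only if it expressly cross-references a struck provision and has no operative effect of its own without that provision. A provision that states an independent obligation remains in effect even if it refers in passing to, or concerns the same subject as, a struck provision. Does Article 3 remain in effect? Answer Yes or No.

Article 7 is struck. Nothing else in the Agreement is defined by reference to Article 7. Article 5 declares Article 4 and Article 7 mutually dependent; since one of them has fallen, all of them are of no effect. That brings down Article 4 as well. The remainder continues in force under Article 5. The provisions still in force are Article 1, Article 2, Article 3, Article 5, and Article 6. Article 3 is among the surviving provisions, so the answer is yes.

Yes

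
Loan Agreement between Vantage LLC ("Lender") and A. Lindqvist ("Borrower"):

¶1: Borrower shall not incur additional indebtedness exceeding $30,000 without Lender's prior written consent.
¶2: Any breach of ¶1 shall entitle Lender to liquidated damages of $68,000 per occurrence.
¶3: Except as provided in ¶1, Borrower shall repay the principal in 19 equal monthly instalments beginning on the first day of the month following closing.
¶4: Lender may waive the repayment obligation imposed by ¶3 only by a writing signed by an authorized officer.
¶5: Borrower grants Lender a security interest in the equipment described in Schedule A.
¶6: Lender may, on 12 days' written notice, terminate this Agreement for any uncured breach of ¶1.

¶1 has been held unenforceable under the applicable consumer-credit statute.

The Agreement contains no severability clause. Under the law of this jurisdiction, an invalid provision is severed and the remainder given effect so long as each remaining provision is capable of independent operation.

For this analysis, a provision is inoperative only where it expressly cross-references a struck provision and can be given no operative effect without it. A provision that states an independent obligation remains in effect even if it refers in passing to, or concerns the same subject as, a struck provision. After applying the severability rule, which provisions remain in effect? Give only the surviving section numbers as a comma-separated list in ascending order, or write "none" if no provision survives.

¶1 is struck. ¶2 does nothing except set the liquidated-damages amount by reference to ¶1; with ¶1 gone it has no independent effect and is inoperative. ¶6 merely fixes the termination right for breach of ¶1; with ¶1 gone it has nothing to operate on and falls away. Although ¶3 refers to ¶1, its operative terms do not depend on ¶1, so it remains in effect. With no severability clause, the stated default rule severs what cannot stand and enforces each remaining provision that can operate on its own. The provisions still in force are ¶3, ¶4, and ¶5.

3, 4, 5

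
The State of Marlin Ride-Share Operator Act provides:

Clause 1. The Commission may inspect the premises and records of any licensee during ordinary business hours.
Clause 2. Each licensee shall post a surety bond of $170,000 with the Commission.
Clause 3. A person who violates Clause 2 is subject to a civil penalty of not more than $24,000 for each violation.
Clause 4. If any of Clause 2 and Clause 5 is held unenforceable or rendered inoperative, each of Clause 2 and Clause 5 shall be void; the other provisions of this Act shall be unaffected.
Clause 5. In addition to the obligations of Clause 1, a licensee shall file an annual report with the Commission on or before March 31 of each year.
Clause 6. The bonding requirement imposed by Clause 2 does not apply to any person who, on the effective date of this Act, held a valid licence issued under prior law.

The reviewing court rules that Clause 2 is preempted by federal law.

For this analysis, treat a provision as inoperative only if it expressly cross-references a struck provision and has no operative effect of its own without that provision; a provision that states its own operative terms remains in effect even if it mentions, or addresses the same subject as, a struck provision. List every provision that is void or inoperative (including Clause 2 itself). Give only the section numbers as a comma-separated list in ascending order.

Clause 2 is struck. Clause 3 has no operative effect of its own apart from Clause 2 and is therefore inoperative. The only function of Clause 6 is the grandfather exemption from Clause 2, so it cannot stand once Clause 2 is removed. Clause 4 declares Clause 2 and Clause 5 mutually dependent; since one of them has fallen, all of them are of no effect. That brings down Clause 5 as well. The remainder continues in force under Clause 4. That leaves Clause 1 and Clause 4 in effect.

2, 3, 5, 6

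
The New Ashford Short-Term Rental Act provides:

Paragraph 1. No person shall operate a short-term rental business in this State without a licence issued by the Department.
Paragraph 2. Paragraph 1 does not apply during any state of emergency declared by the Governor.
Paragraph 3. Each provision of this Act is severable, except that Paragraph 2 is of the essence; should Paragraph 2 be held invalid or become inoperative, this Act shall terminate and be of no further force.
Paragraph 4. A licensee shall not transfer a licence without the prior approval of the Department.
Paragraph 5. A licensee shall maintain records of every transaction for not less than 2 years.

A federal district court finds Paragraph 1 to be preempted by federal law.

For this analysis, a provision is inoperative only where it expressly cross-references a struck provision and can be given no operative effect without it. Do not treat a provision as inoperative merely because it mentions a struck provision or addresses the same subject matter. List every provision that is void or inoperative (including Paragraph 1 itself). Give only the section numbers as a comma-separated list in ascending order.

Paragraph 1 is struck. Paragraph 2 merely fixes the emergency suspension of Paragraph 1; with Paragraph 1 gone it has nothing to operate on and falls away. Paragraph 3 makes Paragraph 2 an essential term, and Paragraph 2 has been rendered inoperative by the cascade; under Paragraph 3, the entire Act is therefore void. No provision of the Act survives.

1, 2, 3, 4, 5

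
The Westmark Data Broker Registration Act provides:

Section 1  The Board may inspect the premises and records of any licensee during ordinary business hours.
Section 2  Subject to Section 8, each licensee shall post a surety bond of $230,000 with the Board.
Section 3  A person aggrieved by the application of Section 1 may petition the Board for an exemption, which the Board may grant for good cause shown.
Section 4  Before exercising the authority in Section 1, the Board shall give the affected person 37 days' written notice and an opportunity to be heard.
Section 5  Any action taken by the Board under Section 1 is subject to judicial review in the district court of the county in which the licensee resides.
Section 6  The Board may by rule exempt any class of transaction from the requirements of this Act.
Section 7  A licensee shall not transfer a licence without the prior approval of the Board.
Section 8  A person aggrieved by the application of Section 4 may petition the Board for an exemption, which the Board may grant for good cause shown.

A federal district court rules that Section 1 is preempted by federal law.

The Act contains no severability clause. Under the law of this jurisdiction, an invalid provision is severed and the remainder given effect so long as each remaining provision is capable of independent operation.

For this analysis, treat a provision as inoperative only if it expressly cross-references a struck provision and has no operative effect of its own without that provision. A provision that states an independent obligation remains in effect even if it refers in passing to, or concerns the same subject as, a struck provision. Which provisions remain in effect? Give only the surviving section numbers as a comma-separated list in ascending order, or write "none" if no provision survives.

2, 6, 7

Section 1 is struck. Section 3 merely fixes the exemption procedure for Section 1; with Section 1 gone it has nothing to operate on and falls away. Section 4 has no operative effect of its own apart from Section 1 and is therefore inoperative. The only function of Section 5 is the judicial-review right for Section 1, so it cannot stand once Section 1 is removed. Section 8 operates only by reference to Section 4, so it falls with Section 4. Although Section 2 refers to Section 8, its operative terms do not depend on Section 8, so it remains in effect. With no severability clause, the stated default rule severs what cannot stand and enforces each remaining provision that can operate on its own. That leaves Section 2, Section 6, and Section 7 in effect.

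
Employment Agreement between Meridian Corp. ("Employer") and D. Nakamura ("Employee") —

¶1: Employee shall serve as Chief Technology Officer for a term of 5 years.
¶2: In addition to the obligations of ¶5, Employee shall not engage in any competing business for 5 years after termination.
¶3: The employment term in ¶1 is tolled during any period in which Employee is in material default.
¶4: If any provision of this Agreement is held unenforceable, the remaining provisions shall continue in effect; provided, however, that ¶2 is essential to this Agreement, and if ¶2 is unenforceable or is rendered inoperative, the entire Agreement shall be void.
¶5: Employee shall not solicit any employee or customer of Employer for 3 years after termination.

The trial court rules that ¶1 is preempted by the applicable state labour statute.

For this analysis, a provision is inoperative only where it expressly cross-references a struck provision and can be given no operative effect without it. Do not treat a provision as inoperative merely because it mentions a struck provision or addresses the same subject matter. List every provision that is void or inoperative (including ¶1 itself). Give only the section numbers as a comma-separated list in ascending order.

¶1 is struck. The whole of ¶3 is the tolling of the employment term, defined by reference to ¶1, so ¶3 cannot stand once ¶1 is removed. ¶4 makes ¶2 an essential term, but ¶2 is unaffected, so the severability proviso in ¶4 preserves the remaining provisions. That leaves ¶2, ¶4, and ¶5 in effect.

1, 3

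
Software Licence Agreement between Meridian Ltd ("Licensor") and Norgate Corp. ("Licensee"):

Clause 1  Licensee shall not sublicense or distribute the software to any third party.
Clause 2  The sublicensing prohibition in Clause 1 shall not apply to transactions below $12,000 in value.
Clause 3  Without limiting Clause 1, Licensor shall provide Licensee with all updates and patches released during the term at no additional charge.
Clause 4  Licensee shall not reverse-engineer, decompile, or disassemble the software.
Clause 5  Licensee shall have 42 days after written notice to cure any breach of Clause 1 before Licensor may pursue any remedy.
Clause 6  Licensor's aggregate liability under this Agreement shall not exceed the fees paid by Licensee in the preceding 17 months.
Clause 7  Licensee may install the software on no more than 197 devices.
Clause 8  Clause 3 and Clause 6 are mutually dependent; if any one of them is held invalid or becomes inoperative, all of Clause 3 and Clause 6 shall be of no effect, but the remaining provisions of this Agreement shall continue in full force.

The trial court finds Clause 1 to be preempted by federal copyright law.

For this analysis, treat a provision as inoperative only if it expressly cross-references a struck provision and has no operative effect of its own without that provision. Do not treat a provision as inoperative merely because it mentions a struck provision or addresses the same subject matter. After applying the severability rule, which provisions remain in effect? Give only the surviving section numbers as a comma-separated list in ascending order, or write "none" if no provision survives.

Clause 1 is struck. Clause 2 does nothing except set the carve-out from the sublicensing prohibition by reference to Clause 1; with Clause 1 gone it has no independent effect and is inoperative. Clause 5 has no operative effect of its own apart from Clause 1 and is therefore inoperative. Although Clause 3 refers to Clause 1, its operative terms do not depend on Clause 1, so it remains in effect. Clause 8 ties Clause 3 and Clause 6 together, but none of those is affected here; the remaining provisions continue in force under Clause 8. The provisions still in force are Clause 3, Clause 4, Clause 6, Clause 7, and Clause 8.

3, 4, 6, 7, 8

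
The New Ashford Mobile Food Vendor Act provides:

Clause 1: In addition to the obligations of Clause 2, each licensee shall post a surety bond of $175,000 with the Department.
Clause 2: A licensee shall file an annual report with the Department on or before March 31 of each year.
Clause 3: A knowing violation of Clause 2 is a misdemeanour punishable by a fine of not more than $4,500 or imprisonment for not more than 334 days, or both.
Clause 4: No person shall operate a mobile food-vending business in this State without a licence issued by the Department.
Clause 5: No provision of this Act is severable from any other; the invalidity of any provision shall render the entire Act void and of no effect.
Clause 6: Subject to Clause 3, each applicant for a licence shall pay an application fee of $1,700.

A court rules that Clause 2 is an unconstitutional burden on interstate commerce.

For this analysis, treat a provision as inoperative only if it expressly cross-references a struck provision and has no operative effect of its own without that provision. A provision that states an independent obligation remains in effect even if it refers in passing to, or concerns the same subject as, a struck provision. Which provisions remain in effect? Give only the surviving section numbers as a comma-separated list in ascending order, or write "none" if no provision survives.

none

Clause 2 is struck. Clause 3 operates only by reference to Clause 2, so it falls with Clause 2. Clause 5 provides that the Act is not severable, so the invalidity of any one provision voids the entire Act. No provision of the Act survives.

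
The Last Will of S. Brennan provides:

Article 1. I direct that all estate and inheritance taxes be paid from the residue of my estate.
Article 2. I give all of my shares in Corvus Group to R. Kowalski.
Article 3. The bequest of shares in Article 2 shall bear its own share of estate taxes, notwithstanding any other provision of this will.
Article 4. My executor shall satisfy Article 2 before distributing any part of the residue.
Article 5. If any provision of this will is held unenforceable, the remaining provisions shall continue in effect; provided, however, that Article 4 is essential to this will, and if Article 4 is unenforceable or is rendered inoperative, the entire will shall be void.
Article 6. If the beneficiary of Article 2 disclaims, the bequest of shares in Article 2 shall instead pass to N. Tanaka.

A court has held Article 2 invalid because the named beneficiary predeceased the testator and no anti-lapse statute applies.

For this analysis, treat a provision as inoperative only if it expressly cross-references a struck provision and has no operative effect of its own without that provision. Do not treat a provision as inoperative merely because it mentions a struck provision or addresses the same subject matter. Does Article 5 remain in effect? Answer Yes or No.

Article 2 is struck. Article 3 merely fixes the tax charge on Article 2; with Article 2 gone it has nothing to operate on and falls away. Article 4 has no operative effect of its own apart from Article 2 and is therefore inoperative. Article 6 merely fixes the alternative disposition for Article 2; with Article 2 gone it has nothing to operate on and falls away. Article 5 makes Article 4 an essential term, and Article 4 has been rendered inoperative by the cascade; under Article 5, the entire will is therefore void. No provision of the will survives. Article 5 is among the inoperative provisions, so the answer is no.

No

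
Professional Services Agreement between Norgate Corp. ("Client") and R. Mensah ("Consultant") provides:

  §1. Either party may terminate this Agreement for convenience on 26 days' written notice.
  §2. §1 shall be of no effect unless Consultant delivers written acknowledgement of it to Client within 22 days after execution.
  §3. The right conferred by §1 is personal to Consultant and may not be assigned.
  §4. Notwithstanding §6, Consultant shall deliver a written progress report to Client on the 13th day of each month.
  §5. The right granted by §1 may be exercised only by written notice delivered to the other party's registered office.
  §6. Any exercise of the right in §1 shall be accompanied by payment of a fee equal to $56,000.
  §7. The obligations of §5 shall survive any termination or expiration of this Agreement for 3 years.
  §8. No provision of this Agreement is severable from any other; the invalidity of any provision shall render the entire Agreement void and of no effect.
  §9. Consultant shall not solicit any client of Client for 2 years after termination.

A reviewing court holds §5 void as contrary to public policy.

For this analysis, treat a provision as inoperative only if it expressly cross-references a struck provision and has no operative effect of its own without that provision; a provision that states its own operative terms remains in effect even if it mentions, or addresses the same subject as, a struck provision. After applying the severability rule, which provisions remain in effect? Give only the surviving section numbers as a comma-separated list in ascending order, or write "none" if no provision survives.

none

§5 is struck. §7 merely fixes the survival period for §5; with §5 gone it has nothing to operate on and falls away. §8 provides that the Agreement is not severable, so the invalidity of any one provision voids the entire Agreement. No provision of the Agreement survives.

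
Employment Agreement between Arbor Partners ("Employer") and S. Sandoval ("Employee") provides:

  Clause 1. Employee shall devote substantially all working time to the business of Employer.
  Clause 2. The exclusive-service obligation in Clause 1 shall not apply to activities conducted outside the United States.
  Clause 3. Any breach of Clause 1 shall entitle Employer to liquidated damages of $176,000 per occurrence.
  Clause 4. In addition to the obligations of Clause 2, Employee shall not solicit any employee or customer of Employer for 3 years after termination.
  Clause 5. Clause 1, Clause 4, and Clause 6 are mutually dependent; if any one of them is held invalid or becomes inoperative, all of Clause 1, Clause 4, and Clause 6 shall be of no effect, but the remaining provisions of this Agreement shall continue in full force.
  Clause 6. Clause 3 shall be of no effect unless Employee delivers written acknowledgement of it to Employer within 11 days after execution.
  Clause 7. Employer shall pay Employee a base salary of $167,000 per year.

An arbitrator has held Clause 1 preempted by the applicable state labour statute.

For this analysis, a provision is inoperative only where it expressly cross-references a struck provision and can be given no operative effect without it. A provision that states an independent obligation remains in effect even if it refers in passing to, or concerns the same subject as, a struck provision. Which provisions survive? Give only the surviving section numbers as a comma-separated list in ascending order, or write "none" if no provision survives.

5, 7

Clause 1 is struck. Clause 2 operates only by reference to Clause 1, so it falls with Clause 1. Clause 3 operates only by reference to Clause 1, so it falls with Clause 1. Clause 6 merely fixes the acknowledgement condition for Clause 3; with Clause 3 gone it has nothing to operate on and falls away. Clause 5 declares Clause 1, Clause 4, and Clause 6 mutually dependent; since one of them has fallen, all of them are of no effect. That brings down Clause 4 as well. The remainder continues in force under Clause 5. That leaves Clause 5 and Clause 7 in effect.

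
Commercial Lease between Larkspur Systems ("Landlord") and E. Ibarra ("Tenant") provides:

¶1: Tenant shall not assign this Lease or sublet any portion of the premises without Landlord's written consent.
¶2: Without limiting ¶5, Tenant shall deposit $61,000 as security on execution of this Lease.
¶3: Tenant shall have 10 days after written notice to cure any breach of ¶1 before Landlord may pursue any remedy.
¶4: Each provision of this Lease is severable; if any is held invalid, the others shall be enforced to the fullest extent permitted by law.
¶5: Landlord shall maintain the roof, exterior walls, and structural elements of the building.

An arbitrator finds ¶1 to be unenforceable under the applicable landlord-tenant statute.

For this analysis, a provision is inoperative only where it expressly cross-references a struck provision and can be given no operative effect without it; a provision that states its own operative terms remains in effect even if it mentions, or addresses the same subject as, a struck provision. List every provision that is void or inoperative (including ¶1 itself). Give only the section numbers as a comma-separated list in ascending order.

¶1 is struck. ¶3 merely fixes the cure period for breach of ¶1; with ¶1 gone it has nothing to operate on and falls away. Under the severability clause in ¶4, the remaining provisions continue in force. The provisions still in force are ¶2, ¶4, and ¶5.

1, 3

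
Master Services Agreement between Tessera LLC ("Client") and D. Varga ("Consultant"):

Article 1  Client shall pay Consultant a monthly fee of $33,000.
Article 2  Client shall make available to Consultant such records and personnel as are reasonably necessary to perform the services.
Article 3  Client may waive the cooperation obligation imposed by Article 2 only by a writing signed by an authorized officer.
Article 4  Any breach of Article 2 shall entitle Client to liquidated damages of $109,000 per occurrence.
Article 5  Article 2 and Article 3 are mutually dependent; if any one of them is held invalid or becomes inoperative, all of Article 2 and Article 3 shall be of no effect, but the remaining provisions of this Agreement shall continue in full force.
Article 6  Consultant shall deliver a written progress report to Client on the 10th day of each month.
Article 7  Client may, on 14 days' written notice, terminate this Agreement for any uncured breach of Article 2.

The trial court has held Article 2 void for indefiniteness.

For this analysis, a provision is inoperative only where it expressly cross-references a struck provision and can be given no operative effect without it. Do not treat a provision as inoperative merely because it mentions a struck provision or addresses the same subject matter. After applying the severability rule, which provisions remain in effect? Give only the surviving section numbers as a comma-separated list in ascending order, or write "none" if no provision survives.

Article 2 is struck. Article 3 operates only by reference to Article 2, so it falls with Article 2. Article 4 does nothing except set the liquidated-damages amount by reference to Article 2; with Article 2 gone it has no independent effect and is inoperative. The only function of Article 7 is the termination right for breach of Article 2, so it cannot stand once Article 2 is removed. Article 5 declares Article 2 and Article 3 mutually dependent; since one of them has fallen, all of them are of no effect. The remainder continues in force under Article 5. That leaves Article 1, Article 5, and Article 6 in effect.

1, 5, 6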